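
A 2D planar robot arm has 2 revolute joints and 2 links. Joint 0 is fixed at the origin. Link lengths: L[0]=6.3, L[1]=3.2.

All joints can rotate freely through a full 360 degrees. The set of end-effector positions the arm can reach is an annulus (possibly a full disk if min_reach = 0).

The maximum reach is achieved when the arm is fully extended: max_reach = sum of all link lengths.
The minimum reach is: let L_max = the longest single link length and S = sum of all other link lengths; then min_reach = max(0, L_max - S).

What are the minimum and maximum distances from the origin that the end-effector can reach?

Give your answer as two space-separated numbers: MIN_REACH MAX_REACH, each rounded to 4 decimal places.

Link lengths: [6.3, 3.2]
max_reach = 6.3 + 3.2 = 9.5
L_max = max([6.3, 3.2]) = 6.3
S (sum of others) = 9.5 - 6.3 = 3.2
min_reach = max(0, 6.3 - 3.2) = max(0, 3.1) = 3.1

Answer: 3.1000 9.5000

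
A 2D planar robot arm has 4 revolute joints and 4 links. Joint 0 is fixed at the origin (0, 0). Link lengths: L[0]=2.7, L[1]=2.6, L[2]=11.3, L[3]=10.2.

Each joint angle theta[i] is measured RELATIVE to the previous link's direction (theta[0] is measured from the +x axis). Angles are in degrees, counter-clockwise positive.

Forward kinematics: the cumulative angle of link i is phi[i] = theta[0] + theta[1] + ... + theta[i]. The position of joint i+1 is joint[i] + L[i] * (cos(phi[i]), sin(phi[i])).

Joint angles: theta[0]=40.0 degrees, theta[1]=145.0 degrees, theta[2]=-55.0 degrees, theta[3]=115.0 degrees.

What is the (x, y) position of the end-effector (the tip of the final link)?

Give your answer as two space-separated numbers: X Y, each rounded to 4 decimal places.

Answer: -12.0960 0.9209

Derivation:
joint[0] = (0.0000, 0.0000)  (base)
link 0: phi[0] = 40 = 40 deg
  cos(40 deg) = 0.7660, sin(40 deg) = 0.6428
  joint[1] = (0.0000, 0.0000) + 2.7 * (0.7660, 0.6428) = (0.0000 + 2.0683, 0.0000 + 1.7355) = (2.0683, 1.7355)
link 1: phi[1] = 40 + 145 = 185 deg
  cos(185 deg) = -0.9962, sin(185 deg) = -0.0872
  joint[2] = (2.0683, 1.7355) + 2.6 * (-0.9962, -0.0872) = (2.0683 + -2.5901, 1.7355 + -0.2266) = (-0.5218, 1.5089)
link 2: phi[2] = 40 + 145 + -55 = 130 deg
  cos(130 deg) = -0.6428, sin(130 deg) = 0.7660
  joint[3] = (-0.5218, 1.5089) + 11.3 * (-0.6428, 0.7660) = (-0.5218 + -7.2635, 1.5089 + 8.6563) = (-7.7853, 10.1652)
link 3: phi[3] = 40 + 145 + -55 + 115 = 245 deg
  cos(245 deg) = -0.4226, sin(245 deg) = -0.9063
  joint[4] = (-7.7853, 10.1652) + 10.2 * (-0.4226, -0.9063) = (-7.7853 + -4.3107, 10.1652 + -9.2443) = (-12.0960, 0.9209)
End effector: (-12.0960, 0.9209)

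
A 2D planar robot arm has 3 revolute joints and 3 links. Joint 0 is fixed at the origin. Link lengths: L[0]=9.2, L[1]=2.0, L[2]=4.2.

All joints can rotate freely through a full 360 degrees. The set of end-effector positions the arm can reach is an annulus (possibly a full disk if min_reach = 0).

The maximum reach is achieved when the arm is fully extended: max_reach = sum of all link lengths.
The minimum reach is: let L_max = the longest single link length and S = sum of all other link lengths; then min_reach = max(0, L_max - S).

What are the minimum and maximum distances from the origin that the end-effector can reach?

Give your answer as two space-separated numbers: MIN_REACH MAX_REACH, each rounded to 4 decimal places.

Answer: 3.0000 15.4000

Derivation:
Link lengths: [9.2, 2.0, 4.2]
max_reach = 9.2 + 2 + 4.2 = 15.4
L_max = max([9.2, 2.0, 4.2]) = 9.2
S (sum of others) = 15.4 - 9.2 = 6.2
min_reach = max(0, 9.2 - 6.2) = max(0, 3) = 3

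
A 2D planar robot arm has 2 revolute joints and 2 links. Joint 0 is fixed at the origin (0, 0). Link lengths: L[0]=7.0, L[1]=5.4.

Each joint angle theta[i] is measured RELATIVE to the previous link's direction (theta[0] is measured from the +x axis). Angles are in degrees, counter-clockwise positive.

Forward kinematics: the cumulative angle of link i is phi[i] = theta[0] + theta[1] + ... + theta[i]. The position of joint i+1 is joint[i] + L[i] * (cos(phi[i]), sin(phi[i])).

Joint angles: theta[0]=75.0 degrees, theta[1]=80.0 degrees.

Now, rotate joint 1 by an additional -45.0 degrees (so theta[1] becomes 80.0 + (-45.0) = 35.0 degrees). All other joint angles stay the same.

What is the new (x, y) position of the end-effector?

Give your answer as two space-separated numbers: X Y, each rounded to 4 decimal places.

Answer: -0.0352 11.8358

Derivation:
joint[0] = (0.0000, 0.0000)  (base)
link 0: phi[0] = 75 = 75 deg
  cos(75 deg) = 0.2588, sin(75 deg) = 0.9659
  joint[1] = (0.0000, 0.0000) + 7 * (0.2588, 0.9659) = (0.0000 + 1.8117, 0.0000 + 6.7615) = (1.8117, 6.7615)
link 1: phi[1] = 75 + 35 = 110 deg
  cos(110 deg) = -0.3420, sin(110 deg) = 0.9397
  joint[2] = (1.8117, 6.7615) + 5.4 * (-0.3420, 0.9397) = (1.8117 + -1.8469, 6.7615 + 5.0743) = (-0.0352, 11.8358)
End effector: (-0.0352, 11.8358)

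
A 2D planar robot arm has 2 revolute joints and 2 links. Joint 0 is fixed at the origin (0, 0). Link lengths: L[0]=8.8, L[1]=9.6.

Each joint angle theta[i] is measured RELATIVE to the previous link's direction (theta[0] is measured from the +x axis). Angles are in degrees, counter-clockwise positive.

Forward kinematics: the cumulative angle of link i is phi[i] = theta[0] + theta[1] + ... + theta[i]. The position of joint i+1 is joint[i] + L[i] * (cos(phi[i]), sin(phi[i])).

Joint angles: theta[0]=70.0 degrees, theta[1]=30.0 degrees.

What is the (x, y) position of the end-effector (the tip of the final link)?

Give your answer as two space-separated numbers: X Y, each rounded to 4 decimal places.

Answer: 1.3428 17.7234

Derivation:
joint[0] = (0.0000, 0.0000)  (base)
link 0: phi[0] = 70 = 70 deg
  cos(70 deg) = 0.3420, sin(70 deg) = 0.9397
  joint[1] = (0.0000, 0.0000) + 8.8 * (0.3420, 0.9397) = (0.0000 + 3.0098, 0.0000 + 8.2693) = (3.0098, 8.2693)
link 1: phi[1] = 70 + 30 = 100 deg
  cos(100 deg) = -0.1736, sin(100 deg) = 0.9848
  joint[2] = (3.0098, 8.2693) + 9.6 * (-0.1736, 0.9848) = (3.0098 + -1.6670, 8.2693 + 9.4542) = (1.3428, 17.7234)
End effector: (1.3428, 17.7234)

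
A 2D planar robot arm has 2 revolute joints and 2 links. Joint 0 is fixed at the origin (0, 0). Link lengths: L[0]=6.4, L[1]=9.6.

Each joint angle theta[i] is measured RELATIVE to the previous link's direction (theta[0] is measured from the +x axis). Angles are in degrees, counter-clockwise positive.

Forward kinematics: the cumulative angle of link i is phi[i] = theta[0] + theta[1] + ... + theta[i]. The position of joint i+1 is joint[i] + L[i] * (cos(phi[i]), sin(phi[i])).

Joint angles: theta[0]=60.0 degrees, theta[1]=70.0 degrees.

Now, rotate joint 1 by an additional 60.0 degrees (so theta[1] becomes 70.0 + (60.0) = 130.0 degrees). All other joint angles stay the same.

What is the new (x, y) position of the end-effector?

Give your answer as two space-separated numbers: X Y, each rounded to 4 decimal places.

Answer: -6.2542 3.8755

Derivation:
joint[0] = (0.0000, 0.0000)  (base)
link 0: phi[0] = 60 = 60 deg
  cos(60 deg) = 0.5000, sin(60 deg) = 0.8660
  joint[1] = (0.0000, 0.0000) + 6.4 * (0.5000, 0.8660) = (0.0000 + 3.2000, 0.0000 + 5.5426) = (3.2000, 5.5426)
link 1: phi[1] = 60 + 130 = 190 deg
  cos(190 deg) = -0.9848, sin(190 deg) = -0.1736
  joint[2] = (3.2000, 5.5426) + 9.6 * (-0.9848, -0.1736) = (3.2000 + -9.4542, 5.5426 + -1.6670) = (-6.2542, 3.8755)
End effector: (-6.2542, 3.8755)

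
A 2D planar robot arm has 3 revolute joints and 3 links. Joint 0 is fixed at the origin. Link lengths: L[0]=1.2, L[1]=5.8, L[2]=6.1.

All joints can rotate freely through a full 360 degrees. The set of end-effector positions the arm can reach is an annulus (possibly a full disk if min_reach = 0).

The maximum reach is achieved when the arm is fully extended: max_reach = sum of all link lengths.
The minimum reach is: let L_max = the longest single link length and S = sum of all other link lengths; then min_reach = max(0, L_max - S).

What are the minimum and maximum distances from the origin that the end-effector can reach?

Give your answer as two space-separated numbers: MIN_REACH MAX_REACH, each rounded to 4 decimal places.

Link lengths: [1.2, 5.8, 6.1]
max_reach = 1.2 + 5.8 + 6.1 = 13.1
L_max = max([1.2, 5.8, 6.1]) = 6.1
S (sum of others) = 13.1 - 6.1 = 7
min_reach = max(0, 6.1 - 7) = max(0, -0.9) = 0

Answer: 0.0000 13.1000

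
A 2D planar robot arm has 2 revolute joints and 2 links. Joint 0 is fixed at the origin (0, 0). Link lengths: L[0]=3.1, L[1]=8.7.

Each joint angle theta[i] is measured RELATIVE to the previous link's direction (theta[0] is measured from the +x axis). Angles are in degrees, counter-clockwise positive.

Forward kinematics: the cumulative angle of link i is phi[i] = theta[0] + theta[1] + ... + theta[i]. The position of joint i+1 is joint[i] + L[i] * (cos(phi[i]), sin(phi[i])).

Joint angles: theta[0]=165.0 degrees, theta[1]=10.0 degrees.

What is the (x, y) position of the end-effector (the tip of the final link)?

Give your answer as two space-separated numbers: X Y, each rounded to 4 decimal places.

joint[0] = (0.0000, 0.0000)  (base)
link 0: phi[0] = 165 = 165 deg
  cos(165 deg) = -0.9659, sin(165 deg) = 0.2588
  joint[1] = (0.0000, 0.0000) + 3.1 * (-0.9659, 0.2588) = (0.0000 + -2.9944, 0.0000 + 0.8023) = (-2.9944, 0.8023)
link 1: phi[1] = 165 + 10 = 175 deg
  cos(175 deg) = -0.9962, sin(175 deg) = 0.0872
  joint[2] = (-2.9944, 0.8023) + 8.7 * (-0.9962, 0.0872) = (-2.9944 + -8.6669, 0.8023 + 0.7583) = (-11.6613, 1.5606)
End effector: (-11.6613, 1.5606)

Answer: -11.6613 1.5606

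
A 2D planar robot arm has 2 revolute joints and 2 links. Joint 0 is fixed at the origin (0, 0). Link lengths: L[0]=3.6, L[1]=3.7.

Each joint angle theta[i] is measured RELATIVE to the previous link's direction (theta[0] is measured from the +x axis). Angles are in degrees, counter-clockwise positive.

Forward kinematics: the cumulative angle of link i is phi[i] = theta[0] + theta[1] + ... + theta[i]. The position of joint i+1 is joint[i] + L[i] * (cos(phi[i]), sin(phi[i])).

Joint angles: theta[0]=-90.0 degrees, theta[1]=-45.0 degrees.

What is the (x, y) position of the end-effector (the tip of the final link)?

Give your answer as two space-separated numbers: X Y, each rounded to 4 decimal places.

Answer: -2.6163 -6.2163

Derivation:
joint[0] = (0.0000, 0.0000)  (base)
link 0: phi[0] = -90 = -90 deg
  cos(-90 deg) = 0.0000, sin(-90 deg) = -1.0000
  joint[1] = (0.0000, 0.0000) + 3.6 * (0.0000, -1.0000) = (0.0000 + 0.0000, 0.0000 + -3.6000) = (0.0000, -3.6000)
link 1: phi[1] = -90 + -45 = -135 deg
  cos(-135 deg) = -0.7071, sin(-135 deg) = -0.7071
  joint[2] = (0.0000, -3.6000) + 3.7 * (-0.7071, -0.7071) = (0.0000 + -2.6163, -3.6000 + -2.6163) = (-2.6163, -6.2163)
End effector: (-2.6163, -6.2163)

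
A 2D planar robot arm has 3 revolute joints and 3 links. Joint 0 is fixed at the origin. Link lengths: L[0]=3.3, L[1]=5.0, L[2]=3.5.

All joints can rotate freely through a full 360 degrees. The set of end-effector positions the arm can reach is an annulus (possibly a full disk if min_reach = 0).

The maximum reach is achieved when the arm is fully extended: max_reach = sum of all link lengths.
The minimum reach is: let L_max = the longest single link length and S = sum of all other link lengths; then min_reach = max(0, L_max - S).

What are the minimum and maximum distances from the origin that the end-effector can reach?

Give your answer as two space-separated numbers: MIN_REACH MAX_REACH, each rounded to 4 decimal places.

Answer: 0.0000 11.8000

Derivation:
Link lengths: [3.3, 5.0, 3.5]
max_reach = 3.3 + 5 + 3.5 = 11.8
L_max = max([3.3, 5.0, 3.5]) = 5
S (sum of others) = 11.8 - 5 = 6.8
min_reach = max(0, 5 - 6.8) = max(0, -1.8) = 0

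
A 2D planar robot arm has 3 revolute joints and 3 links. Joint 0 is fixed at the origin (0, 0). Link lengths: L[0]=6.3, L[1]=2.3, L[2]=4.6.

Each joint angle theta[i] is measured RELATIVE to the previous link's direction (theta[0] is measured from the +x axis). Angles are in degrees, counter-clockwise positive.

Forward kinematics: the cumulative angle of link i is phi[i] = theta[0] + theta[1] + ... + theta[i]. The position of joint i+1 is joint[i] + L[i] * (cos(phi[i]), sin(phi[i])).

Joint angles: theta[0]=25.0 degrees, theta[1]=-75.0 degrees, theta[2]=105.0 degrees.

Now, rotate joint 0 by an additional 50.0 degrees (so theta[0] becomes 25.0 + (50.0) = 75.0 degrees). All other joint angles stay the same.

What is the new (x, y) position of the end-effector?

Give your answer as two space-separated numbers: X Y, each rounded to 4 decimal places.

Answer: 2.7400 10.5286

Derivation:
joint[0] = (0.0000, 0.0000)  (base)
link 0: phi[0] = 75 = 75 deg
  cos(75 deg) = 0.2588, sin(75 deg) = 0.9659
  joint[1] = (0.0000, 0.0000) + 6.3 * (0.2588, 0.9659) = (0.0000 + 1.6306, 0.0000 + 6.0853) = (1.6306, 6.0853)
link 1: phi[1] = 75 + -75 = 0 deg
  cos(0 deg) = 1.0000, sin(0 deg) = 0.0000
  joint[2] = (1.6306, 6.0853) + 2.3 * (1.0000, 0.0000) = (1.6306 + 2.3000, 6.0853 + 0.0000) = (3.9306, 6.0853)
link 2: phi[2] = 75 + -75 + 105 = 105 deg
  cos(105 deg) = -0.2588, sin(105 deg) = 0.9659
  joint[3] = (3.9306, 6.0853) + 4.6 * (-0.2588, 0.9659) = (3.9306 + -1.1906, 6.0853 + 4.4433) = (2.7400, 10.5286)
End effector: (2.7400, 10.5286)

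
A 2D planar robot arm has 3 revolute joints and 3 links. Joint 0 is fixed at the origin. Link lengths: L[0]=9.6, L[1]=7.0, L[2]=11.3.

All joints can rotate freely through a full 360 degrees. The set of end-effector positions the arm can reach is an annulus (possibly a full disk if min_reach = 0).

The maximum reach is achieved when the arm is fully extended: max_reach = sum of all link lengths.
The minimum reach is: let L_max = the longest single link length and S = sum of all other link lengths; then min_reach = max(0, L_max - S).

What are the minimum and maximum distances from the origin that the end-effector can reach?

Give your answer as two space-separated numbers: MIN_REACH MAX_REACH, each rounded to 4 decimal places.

Answer: 0.0000 27.9000

Derivation:
Link lengths: [9.6, 7.0, 11.3]
max_reach = 9.6 + 7 + 11.3 = 27.9
L_max = max([9.6, 7.0, 11.3]) = 11.3
S (sum of others) = 27.9 - 11.3 = 16.6
min_reach = max(0, 11.3 - 16.6) = max(0, -5.3) = 0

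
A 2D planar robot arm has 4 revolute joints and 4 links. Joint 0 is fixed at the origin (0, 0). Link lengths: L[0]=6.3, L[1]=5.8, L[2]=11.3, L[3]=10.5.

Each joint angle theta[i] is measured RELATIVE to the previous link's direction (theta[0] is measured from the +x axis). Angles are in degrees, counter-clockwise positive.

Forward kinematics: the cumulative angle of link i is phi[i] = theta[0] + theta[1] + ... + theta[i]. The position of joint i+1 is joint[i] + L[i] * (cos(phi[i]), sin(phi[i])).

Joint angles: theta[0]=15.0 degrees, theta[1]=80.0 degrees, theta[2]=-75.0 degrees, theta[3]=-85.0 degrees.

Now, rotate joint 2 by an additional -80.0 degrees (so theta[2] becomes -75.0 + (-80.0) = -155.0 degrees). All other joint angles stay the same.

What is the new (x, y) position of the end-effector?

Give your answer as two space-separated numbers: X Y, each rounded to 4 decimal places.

Answer: 2.6287 -8.4002

Derivation:
joint[0] = (0.0000, 0.0000)  (base)
link 0: phi[0] = 15 = 15 deg
  cos(15 deg) = 0.9659, sin(15 deg) = 0.2588
  joint[1] = (0.0000, 0.0000) + 6.3 * (0.9659, 0.2588) = (0.0000 + 6.0853, 0.0000 + 1.6306) = (6.0853, 1.6306)
link 1: phi[1] = 15 + 80 = 95 deg
  cos(95 deg) = -0.0872, sin(95 deg) = 0.9962
  joint[2] = (6.0853, 1.6306) + 5.8 * (-0.0872, 0.9962) = (6.0853 + -0.5055, 1.6306 + 5.7779) = (5.5798, 7.4085)
link 2: phi[2] = 15 + 80 + -155 = -60 deg
  cos(-60 deg) = 0.5000, sin(-60 deg) = -0.8660
  joint[3] = (5.5798, 7.4085) + 11.3 * (0.5000, -0.8660) = (5.5798 + 5.6500, 7.4085 + -9.7861) = (11.2298, -2.3776)
link 3: phi[3] = 15 + 80 + -155 + -85 = -145 deg
  cos(-145 deg) = -0.8192, sin(-145 deg) = -0.5736
  joint[4] = (11.2298, -2.3776) + 10.5 * (-0.8192, -0.5736) = (11.2298 + -8.6011, -2.3776 + -6.0226) = (2.6287, -8.4002)
End effector: (2.6287, -8.4002)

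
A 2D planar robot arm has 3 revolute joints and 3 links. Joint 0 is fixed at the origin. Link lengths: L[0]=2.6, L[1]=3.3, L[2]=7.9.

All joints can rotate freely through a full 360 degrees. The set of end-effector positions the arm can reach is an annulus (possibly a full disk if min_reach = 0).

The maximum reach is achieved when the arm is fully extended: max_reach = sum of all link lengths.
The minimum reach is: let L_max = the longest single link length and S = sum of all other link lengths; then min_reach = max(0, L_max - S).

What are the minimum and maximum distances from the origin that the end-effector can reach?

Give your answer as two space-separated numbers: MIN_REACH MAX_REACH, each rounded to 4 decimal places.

Answer: 2.0000 13.8000

Derivation:
Link lengths: [2.6, 3.3, 7.9]
max_reach = 2.6 + 3.3 + 7.9 = 13.8
L_max = max([2.6, 3.3, 7.9]) = 7.9
S (sum of others) = 13.8 - 7.9 = 5.9
min_reach = max(0, 7.9 - 5.9) = max(0, 2) = 2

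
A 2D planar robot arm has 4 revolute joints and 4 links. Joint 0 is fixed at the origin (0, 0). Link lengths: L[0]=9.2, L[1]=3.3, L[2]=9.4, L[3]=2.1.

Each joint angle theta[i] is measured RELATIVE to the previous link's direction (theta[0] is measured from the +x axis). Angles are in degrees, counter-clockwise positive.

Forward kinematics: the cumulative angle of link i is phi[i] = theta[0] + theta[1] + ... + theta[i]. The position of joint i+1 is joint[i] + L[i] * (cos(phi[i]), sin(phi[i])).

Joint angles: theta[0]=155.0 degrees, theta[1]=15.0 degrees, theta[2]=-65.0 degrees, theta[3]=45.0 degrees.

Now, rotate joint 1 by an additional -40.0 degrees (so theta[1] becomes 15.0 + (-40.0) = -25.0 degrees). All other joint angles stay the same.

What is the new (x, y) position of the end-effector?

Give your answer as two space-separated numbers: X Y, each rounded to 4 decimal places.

joint[0] = (0.0000, 0.0000)  (base)
link 0: phi[0] = 155 = 155 deg
  cos(155 deg) = -0.9063, sin(155 deg) = 0.4226
  joint[1] = (0.0000, 0.0000) + 9.2 * (-0.9063, 0.4226) = (0.0000 + -8.3380, 0.0000 + 3.8881) = (-8.3380, 3.8881)
link 1: phi[1] = 155 + -25 = 130 deg
  cos(130 deg) = -0.6428, sin(130 deg) = 0.7660
  joint[2] = (-8.3380, 3.8881) + 3.3 * (-0.6428, 0.7660) = (-8.3380 + -2.1212, 3.8881 + 2.5279) = (-10.4592, 6.4160)
link 2: phi[2] = 155 + -25 + -65 = 65 deg
  cos(65 deg) = 0.4226, sin(65 deg) = 0.9063
  joint[3] = (-10.4592, 6.4160) + 9.4 * (0.4226, 0.9063) = (-10.4592 + 3.9726, 6.4160 + 8.5193) = (-6.4866, 14.9353)
link 3: phi[3] = 155 + -25 + -65 + 45 = 110 deg
  cos(110 deg) = -0.3420, sin(110 deg) = 0.9397
  joint[4] = (-6.4866, 14.9353) + 2.1 * (-0.3420, 0.9397) = (-6.4866 + -0.7182, 14.9353 + 1.9734) = (-7.2049, 16.9087)
End effector: (-7.2049, 16.9087)

Answer: -7.2049 16.9087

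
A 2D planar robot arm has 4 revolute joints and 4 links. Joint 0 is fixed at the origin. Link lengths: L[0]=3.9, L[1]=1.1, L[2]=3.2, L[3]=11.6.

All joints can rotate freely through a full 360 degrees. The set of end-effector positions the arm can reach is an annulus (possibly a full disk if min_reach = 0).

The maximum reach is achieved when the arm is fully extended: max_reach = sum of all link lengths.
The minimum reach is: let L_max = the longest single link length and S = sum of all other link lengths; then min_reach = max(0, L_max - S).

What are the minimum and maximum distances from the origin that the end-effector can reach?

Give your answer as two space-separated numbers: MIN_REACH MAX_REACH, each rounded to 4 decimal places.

Answer: 3.4000 19.8000

Derivation:
Link lengths: [3.9, 1.1, 3.2, 11.6]
max_reach = 3.9 + 1.1 + 3.2 + 11.6 = 19.8
L_max = max([3.9, 1.1, 3.2, 11.6]) = 11.6
S (sum of others) = 19.8 - 11.6 = 8.2
min_reach = max(0, 11.6 - 8.2) = max(0, 3.4) = 3.4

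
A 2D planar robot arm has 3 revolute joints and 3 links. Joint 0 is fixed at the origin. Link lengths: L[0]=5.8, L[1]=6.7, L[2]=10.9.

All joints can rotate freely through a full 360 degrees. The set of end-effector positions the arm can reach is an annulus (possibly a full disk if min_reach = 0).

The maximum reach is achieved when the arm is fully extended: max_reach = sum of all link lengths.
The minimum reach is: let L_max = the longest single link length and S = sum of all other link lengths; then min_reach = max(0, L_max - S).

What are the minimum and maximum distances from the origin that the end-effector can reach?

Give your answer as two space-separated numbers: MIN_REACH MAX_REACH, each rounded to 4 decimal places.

Answer: 0.0000 23.4000

Derivation:
Link lengths: [5.8, 6.7, 10.9]
max_reach = 5.8 + 6.7 + 10.9 = 23.4
L_max = max([5.8, 6.7, 10.9]) = 10.9
S (sum of others) = 23.4 - 10.9 = 12.5
min_reach = max(0, 10.9 - 12.5) = max(0, -1.6) = 0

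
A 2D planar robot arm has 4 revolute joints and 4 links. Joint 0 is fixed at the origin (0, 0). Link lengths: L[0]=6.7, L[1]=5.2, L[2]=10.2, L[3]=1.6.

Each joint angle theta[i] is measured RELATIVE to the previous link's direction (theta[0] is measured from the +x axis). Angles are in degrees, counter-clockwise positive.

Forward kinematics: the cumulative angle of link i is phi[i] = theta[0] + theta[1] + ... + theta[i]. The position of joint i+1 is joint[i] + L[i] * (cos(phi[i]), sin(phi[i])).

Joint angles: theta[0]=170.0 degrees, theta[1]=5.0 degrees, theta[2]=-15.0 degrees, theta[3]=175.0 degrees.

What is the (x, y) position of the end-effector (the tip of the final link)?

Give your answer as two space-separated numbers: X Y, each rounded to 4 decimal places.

Answer: -19.9132 4.4291

Derivation:
joint[0] = (0.0000, 0.0000)  (base)
link 0: phi[0] = 170 = 170 deg
  cos(170 deg) = -0.9848, sin(170 deg) = 0.1736
  joint[1] = (0.0000, 0.0000) + 6.7 * (-0.9848, 0.1736) = (0.0000 + -6.5982, 0.0000 + 1.1634) = (-6.5982, 1.1634)
link 1: phi[1] = 170 + 5 = 175 deg
  cos(175 deg) = -0.9962, sin(175 deg) = 0.0872
  joint[2] = (-6.5982, 1.1634) + 5.2 * (-0.9962, 0.0872) = (-6.5982 + -5.1802, 1.1634 + 0.4532) = (-11.7784, 1.6167)
link 2: phi[2] = 170 + 5 + -15 = 160 deg
  cos(160 deg) = -0.9397, sin(160 deg) = 0.3420
  joint[3] = (-11.7784, 1.6167) + 10.2 * (-0.9397, 0.3420) = (-11.7784 + -9.5849, 1.6167 + 3.4886) = (-21.3633, 5.1053)
link 3: phi[3] = 170 + 5 + -15 + 175 = 335 deg
  cos(335 deg) = 0.9063, sin(335 deg) = -0.4226
  joint[4] = (-21.3633, 5.1053) + 1.6 * (0.9063, -0.4226) = (-21.3633 + 1.4501, 5.1053 + -0.6762) = (-19.9132, 4.4291)
End effector: (-19.9132, 4.4291)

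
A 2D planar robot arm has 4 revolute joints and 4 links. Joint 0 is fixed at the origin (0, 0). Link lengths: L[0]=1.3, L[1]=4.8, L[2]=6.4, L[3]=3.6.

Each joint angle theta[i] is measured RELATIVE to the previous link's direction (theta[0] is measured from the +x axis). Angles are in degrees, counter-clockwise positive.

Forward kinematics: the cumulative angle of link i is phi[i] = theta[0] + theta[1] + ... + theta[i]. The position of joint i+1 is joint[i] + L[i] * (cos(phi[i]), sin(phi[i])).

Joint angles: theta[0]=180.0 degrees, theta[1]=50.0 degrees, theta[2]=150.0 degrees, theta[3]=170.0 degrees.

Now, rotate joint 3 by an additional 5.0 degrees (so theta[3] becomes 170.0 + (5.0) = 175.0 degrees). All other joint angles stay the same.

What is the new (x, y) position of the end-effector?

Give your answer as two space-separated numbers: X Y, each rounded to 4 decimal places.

joint[0] = (0.0000, 0.0000)  (base)
link 0: phi[0] = 180 = 180 deg
  cos(180 deg) = -1.0000, sin(180 deg) = 0.0000
  joint[1] = (0.0000, 0.0000) + 1.3 * (-1.0000, 0.0000) = (0.0000 + -1.3000, 0.0000 + 0.0000) = (-1.3000, 0.0000)
link 1: phi[1] = 180 + 50 = 230 deg
  cos(230 deg) = -0.6428, sin(230 deg) = -0.7660
  joint[2] = (-1.3000, 0.0000) + 4.8 * (-0.6428, -0.7660) = (-1.3000 + -3.0854, 0.0000 + -3.6770) = (-4.3854, -3.6770)
link 2: phi[2] = 180 + 50 + 150 = 380 deg
  cos(380 deg) = 0.9397, sin(380 deg) = 0.3420
  joint[3] = (-4.3854, -3.6770) + 6.4 * (0.9397, 0.3420) = (-4.3854 + 6.0140, -3.6770 + 2.1889) = (1.6287, -1.4881)
link 3: phi[3] = 180 + 50 + 150 + 175 = 555 deg
  cos(555 deg) = -0.9659, sin(555 deg) = -0.2588
  joint[4] = (1.6287, -1.4881) + 3.6 * (-0.9659, -0.2588) = (1.6287 + -3.4773, -1.4881 + -0.9317) = (-1.8487, -2.4198)
End effector: (-1.8487, -2.4198)

Answer: -1.8487 -2.4198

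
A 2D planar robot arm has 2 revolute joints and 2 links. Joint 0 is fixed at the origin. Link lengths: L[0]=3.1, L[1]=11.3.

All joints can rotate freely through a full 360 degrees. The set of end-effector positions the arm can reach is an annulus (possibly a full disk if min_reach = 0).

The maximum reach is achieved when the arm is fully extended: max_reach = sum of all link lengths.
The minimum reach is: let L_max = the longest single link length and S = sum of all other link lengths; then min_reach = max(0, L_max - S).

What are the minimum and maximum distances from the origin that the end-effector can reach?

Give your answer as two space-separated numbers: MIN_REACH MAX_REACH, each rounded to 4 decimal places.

Answer: 8.2000 14.4000

Derivation:
Link lengths: [3.1, 11.3]
max_reach = 3.1 + 11.3 = 14.4
L_max = max([3.1, 11.3]) = 11.3
S (sum of others) = 14.4 - 11.3 = 3.1
min_reach = max(0, 11.3 - 3.1) = max(0, 8.2) = 8.2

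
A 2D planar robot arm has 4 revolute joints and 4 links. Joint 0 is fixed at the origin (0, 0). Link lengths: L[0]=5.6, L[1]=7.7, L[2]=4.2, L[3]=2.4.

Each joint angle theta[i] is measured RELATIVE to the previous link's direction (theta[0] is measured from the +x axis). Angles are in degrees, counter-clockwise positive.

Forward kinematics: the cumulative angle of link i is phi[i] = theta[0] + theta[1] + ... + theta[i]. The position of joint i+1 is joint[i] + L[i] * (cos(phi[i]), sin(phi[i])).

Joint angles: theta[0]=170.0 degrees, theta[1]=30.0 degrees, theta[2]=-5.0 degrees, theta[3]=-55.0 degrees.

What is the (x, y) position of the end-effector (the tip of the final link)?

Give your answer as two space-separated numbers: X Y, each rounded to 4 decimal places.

joint[0] = (0.0000, 0.0000)  (base)
link 0: phi[0] = 170 = 170 deg
  cos(170 deg) = -0.9848, sin(170 deg) = 0.1736
  joint[1] = (0.0000, 0.0000) + 5.6 * (-0.9848, 0.1736) = (0.0000 + -5.5149, 0.0000 + 0.9724) = (-5.5149, 0.9724)
link 1: phi[1] = 170 + 30 = 200 deg
  cos(200 deg) = -0.9397, sin(200 deg) = -0.3420
  joint[2] = (-5.5149, 0.9724) + 7.7 * (-0.9397, -0.3420) = (-5.5149 + -7.2356, 0.9724 + -2.6336) = (-12.7506, -1.6611)
link 2: phi[2] = 170 + 30 + -5 = 195 deg
  cos(195 deg) = -0.9659, sin(195 deg) = -0.2588
  joint[3] = (-12.7506, -1.6611) + 4.2 * (-0.9659, -0.2588) = (-12.7506 + -4.0569, -1.6611 + -1.0870) = (-16.8074, -2.7482)
link 3: phi[3] = 170 + 30 + -5 + -55 = 140 deg
  cos(140 deg) = -0.7660, sin(140 deg) = 0.6428
  joint[4] = (-16.8074, -2.7482) + 2.4 * (-0.7660, 0.6428) = (-16.8074 + -1.8385, -2.7482 + 1.5427) = (-18.6460, -1.2055)
End effector: (-18.6460, -1.2055)

Answer: -18.6460 -1.2055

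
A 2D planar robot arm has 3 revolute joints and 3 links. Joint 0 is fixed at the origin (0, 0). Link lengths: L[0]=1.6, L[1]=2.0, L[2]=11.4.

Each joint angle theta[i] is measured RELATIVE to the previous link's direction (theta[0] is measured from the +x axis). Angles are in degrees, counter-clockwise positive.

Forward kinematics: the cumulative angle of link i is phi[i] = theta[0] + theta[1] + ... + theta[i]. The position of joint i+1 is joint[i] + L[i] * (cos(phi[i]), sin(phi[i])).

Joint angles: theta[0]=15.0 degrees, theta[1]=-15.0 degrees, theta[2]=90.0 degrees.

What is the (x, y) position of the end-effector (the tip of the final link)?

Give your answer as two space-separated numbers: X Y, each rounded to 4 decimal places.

joint[0] = (0.0000, 0.0000)  (base)
link 0: phi[0] = 15 = 15 deg
  cos(15 deg) = 0.9659, sin(15 deg) = 0.2588
  joint[1] = (0.0000, 0.0000) + 1.6 * (0.9659, 0.2588) = (0.0000 + 1.5455, 0.0000 + 0.4141) = (1.5455, 0.4141)
link 1: phi[1] = 15 + -15 = 0 deg
  cos(0 deg) = 1.0000, sin(0 deg) = 0.0000
  joint[2] = (1.5455, 0.4141) + 2 * (1.0000, 0.0000) = (1.5455 + 2.0000, 0.4141 + 0.0000) = (3.5455, 0.4141)
link 2: phi[2] = 15 + -15 + 90 = 90 deg
  cos(90 deg) = 0.0000, sin(90 deg) = 1.0000
  joint[3] = (3.5455, 0.4141) + 11.4 * (0.0000, 1.0000) = (3.5455 + 0.0000, 0.4141 + 11.4000) = (3.5455, 11.8141)
End effector: (3.5455, 11.8141)

Answer: 3.5455 11.8141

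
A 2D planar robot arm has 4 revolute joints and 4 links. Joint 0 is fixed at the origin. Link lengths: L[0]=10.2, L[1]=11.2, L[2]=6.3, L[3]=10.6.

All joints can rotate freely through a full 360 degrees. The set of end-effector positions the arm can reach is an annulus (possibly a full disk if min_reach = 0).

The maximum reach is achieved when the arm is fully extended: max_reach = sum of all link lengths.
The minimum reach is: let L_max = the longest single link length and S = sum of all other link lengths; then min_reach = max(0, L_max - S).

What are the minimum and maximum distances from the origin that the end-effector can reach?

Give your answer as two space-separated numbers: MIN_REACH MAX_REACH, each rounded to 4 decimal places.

Link lengths: [10.2, 11.2, 6.3, 10.6]
max_reach = 10.2 + 11.2 + 6.3 + 10.6 = 38.3
L_max = max([10.2, 11.2, 6.3, 10.6]) = 11.2
S (sum of others) = 38.3 - 11.2 = 27.1
min_reach = max(0, 11.2 - 27.1) = max(0, -15.9) = 0

Answer: 0.0000 38.3000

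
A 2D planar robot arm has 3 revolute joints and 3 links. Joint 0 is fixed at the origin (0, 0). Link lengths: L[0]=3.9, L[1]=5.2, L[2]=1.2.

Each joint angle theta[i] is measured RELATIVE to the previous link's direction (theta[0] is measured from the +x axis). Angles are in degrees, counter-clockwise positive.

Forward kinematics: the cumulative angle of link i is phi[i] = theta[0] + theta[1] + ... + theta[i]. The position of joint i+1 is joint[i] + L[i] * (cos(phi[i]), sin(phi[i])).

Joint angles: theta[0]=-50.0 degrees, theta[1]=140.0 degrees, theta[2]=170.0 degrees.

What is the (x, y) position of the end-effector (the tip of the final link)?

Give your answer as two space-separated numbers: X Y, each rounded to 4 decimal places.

Answer: 2.2985 1.0307

Derivation:
joint[0] = (0.0000, 0.0000)  (base)
link 0: phi[0] = -50 = -50 deg
  cos(-50 deg) = 0.6428, sin(-50 deg) = -0.7660
  joint[1] = (0.0000, 0.0000) + 3.9 * (0.6428, -0.7660) = (0.0000 + 2.5069, 0.0000 + -2.9876) = (2.5069, -2.9876)
link 1: phi[1] = -50 + 140 = 90 deg
  cos(90 deg) = 0.0000, sin(90 deg) = 1.0000
  joint[2] = (2.5069, -2.9876) + 5.2 * (0.0000, 1.0000) = (2.5069 + 0.0000, -2.9876 + 5.2000) = (2.5069, 2.2124)
link 2: phi[2] = -50 + 140 + 170 = 260 deg
  cos(260 deg) = -0.1736, sin(260 deg) = -0.9848
  joint[3] = (2.5069, 2.2124) + 1.2 * (-0.1736, -0.9848) = (2.5069 + -0.2084, 2.2124 + -1.1818) = (2.2985, 1.0307)
End effector: (2.2985, 1.0307)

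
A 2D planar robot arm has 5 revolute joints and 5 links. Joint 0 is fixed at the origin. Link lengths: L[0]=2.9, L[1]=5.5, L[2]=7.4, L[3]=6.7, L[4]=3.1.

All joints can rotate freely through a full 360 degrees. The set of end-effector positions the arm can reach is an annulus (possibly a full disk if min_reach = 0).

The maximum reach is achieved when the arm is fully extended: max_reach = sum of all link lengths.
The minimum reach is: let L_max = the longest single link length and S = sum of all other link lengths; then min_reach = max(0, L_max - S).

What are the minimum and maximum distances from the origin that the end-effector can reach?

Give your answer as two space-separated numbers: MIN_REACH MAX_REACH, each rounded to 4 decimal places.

Answer: 0.0000 25.6000

Derivation:
Link lengths: [2.9, 5.5, 7.4, 6.7, 3.1]
max_reach = 2.9 + 5.5 + 7.4 + 6.7 + 3.1 = 25.6
L_max = max([2.9, 5.5, 7.4, 6.7, 3.1]) = 7.4
S (sum of others) = 25.6 - 7.4 = 18.2
min_reach = max(0, 7.4 - 18.2) = max(0, -10.8) = 0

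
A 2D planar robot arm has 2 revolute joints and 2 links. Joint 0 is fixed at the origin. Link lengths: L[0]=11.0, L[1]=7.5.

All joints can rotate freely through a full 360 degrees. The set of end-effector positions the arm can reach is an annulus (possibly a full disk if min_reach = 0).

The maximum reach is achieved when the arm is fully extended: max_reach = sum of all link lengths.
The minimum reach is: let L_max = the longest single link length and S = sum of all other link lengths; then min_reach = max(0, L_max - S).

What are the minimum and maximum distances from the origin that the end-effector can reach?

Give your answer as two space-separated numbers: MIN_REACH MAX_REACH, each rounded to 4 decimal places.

Link lengths: [11.0, 7.5]
max_reach = 11 + 7.5 = 18.5
L_max = max([11.0, 7.5]) = 11
S (sum of others) = 18.5 - 11 = 7.5
min_reach = max(0, 11 - 7.5) = max(0, 3.5) = 3.5

Answer: 3.5000 18.5000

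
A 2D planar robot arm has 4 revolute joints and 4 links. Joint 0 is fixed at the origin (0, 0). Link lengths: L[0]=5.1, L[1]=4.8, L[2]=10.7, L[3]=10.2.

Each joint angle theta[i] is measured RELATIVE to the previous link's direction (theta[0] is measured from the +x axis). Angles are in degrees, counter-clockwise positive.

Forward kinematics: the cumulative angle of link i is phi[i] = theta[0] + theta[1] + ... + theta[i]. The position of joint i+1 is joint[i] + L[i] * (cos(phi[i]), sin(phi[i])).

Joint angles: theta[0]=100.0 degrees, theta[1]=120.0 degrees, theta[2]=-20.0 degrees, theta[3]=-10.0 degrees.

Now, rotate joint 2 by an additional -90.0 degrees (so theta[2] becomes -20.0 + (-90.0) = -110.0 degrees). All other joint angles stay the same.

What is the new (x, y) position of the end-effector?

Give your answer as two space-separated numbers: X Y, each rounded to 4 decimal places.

joint[0] = (0.0000, 0.0000)  (base)
link 0: phi[0] = 100 = 100 deg
  cos(100 deg) = -0.1736, sin(100 deg) = 0.9848
  joint[1] = (0.0000, 0.0000) + 5.1 * (-0.1736, 0.9848) = (0.0000 + -0.8856, 0.0000 + 5.0225) = (-0.8856, 5.0225)
link 1: phi[1] = 100 + 120 = 220 deg
  cos(220 deg) = -0.7660, sin(220 deg) = -0.6428
  joint[2] = (-0.8856, 5.0225) + 4.8 * (-0.7660, -0.6428) = (-0.8856 + -3.6770, 5.0225 + -3.0854) = (-4.5626, 1.9371)
link 2: phi[2] = 100 + 120 + -110 = 110 deg
  cos(110 deg) = -0.3420, sin(110 deg) = 0.9397
  joint[3] = (-4.5626, 1.9371) + 10.7 * (-0.3420, 0.9397) = (-4.5626 + -3.6596, 1.9371 + 10.0547) = (-8.2222, 11.9919)
link 3: phi[3] = 100 + 120 + -110 + -10 = 100 deg
  cos(100 deg) = -0.1736, sin(100 deg) = 0.9848
  joint[4] = (-8.2222, 11.9919) + 10.2 * (-0.1736, 0.9848) = (-8.2222 + -1.7712, 11.9919 + 10.0450) = (-9.9934, 22.0369)
End effector: (-9.9934, 22.0369)

Answer: -9.9934 22.0369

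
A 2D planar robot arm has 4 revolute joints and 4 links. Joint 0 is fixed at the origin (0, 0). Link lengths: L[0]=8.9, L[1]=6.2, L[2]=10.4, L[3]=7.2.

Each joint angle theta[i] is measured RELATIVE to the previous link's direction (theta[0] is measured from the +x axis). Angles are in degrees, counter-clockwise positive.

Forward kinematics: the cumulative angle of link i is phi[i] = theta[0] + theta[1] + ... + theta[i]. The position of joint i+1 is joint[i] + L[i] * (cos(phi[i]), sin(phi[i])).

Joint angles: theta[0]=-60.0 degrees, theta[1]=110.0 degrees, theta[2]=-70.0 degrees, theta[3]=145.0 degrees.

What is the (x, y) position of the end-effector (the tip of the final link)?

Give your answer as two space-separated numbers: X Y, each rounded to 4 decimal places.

joint[0] = (0.0000, 0.0000)  (base)
link 0: phi[0] = -60 = -60 deg
  cos(-60 deg) = 0.5000, sin(-60 deg) = -0.8660
  joint[1] = (0.0000, 0.0000) + 8.9 * (0.5000, -0.8660) = (0.0000 + 4.4500, 0.0000 + -7.7076) = (4.4500, -7.7076)
link 1: phi[1] = -60 + 110 = 50 deg
  cos(50 deg) = 0.6428, sin(50 deg) = 0.7660
  joint[2] = (4.4500, -7.7076) + 6.2 * (0.6428, 0.7660) = (4.4500 + 3.9853, -7.7076 + 4.7495) = (8.4353, -2.9582)
link 2: phi[2] = -60 + 110 + -70 = -20 deg
  cos(-20 deg) = 0.9397, sin(-20 deg) = -0.3420
  joint[3] = (8.4353, -2.9582) + 10.4 * (0.9397, -0.3420) = (8.4353 + 9.7728, -2.9582 + -3.5570) = (18.2081, -6.5152)
link 3: phi[3] = -60 + 110 + -70 + 145 = 125 deg
  cos(125 deg) = -0.5736, sin(125 deg) = 0.8192
  joint[4] = (18.2081, -6.5152) + 7.2 * (-0.5736, 0.8192) = (18.2081 + -4.1298, -6.5152 + 5.8979) = (14.0783, -0.6173)
End effector: (14.0783, -0.6173)

Answer: 14.0783 -0.6173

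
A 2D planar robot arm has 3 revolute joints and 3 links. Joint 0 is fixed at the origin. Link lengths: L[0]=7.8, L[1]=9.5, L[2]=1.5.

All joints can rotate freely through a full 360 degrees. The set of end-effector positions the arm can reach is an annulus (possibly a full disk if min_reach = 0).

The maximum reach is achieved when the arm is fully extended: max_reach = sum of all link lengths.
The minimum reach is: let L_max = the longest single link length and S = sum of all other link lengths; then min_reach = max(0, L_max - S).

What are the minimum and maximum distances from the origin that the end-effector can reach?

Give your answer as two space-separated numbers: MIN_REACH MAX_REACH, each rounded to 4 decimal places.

Answer: 0.2000 18.8000

Derivation:
Link lengths: [7.8, 9.5, 1.5]
max_reach = 7.8 + 9.5 + 1.5 = 18.8
L_max = max([7.8, 9.5, 1.5]) = 9.5
S (sum of others) = 18.8 - 9.5 = 9.3
min_reach = max(0, 9.5 - 9.3) = max(0, 0.2) = 0.2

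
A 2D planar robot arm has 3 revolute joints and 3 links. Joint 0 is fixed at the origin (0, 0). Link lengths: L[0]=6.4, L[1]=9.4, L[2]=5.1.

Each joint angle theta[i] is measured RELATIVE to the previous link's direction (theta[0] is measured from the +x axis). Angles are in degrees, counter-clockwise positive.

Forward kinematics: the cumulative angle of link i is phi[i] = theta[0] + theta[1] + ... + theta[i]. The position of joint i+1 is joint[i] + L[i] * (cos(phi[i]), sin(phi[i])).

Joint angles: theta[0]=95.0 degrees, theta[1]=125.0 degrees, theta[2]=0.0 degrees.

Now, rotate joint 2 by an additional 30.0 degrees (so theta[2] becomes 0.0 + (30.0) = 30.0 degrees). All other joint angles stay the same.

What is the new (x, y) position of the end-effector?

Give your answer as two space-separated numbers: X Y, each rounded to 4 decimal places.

joint[0] = (0.0000, 0.0000)  (base)
link 0: phi[0] = 95 = 95 deg
  cos(95 deg) = -0.0872, sin(95 deg) = 0.9962
  joint[1] = (0.0000, 0.0000) + 6.4 * (-0.0872, 0.9962) = (0.0000 + -0.5578, 0.0000 + 6.3756) = (-0.5578, 6.3756)
link 1: phi[1] = 95 + 125 = 220 deg
  cos(220 deg) = -0.7660, sin(220 deg) = -0.6428
  joint[2] = (-0.5578, 6.3756) + 9.4 * (-0.7660, -0.6428) = (-0.5578 + -7.2008, 6.3756 + -6.0422) = (-7.7586, 0.3334)
link 2: phi[2] = 95 + 125 + 30 = 250 deg
  cos(250 deg) = -0.3420, sin(250 deg) = -0.9397
  joint[3] = (-7.7586, 0.3334) + 5.1 * (-0.3420, -0.9397) = (-7.7586 + -1.7443, 0.3334 + -4.7924) = (-9.5029, -4.4590)
End effector: (-9.5029, -4.4590)

Answer: -9.5029 -4.4590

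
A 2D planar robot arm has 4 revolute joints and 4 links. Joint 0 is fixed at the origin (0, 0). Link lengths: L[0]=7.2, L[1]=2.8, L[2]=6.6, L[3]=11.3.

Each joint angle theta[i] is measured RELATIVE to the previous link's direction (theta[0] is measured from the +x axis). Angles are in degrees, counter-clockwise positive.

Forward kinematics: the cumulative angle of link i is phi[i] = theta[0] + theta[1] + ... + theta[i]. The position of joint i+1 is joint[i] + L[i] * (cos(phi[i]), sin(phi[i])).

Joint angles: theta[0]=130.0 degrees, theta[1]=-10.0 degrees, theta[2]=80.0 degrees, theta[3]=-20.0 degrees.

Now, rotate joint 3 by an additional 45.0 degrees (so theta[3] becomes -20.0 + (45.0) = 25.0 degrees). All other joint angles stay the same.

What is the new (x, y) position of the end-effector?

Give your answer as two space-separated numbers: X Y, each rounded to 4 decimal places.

joint[0] = (0.0000, 0.0000)  (base)
link 0: phi[0] = 130 = 130 deg
  cos(130 deg) = -0.6428, sin(130 deg) = 0.7660
  joint[1] = (0.0000, 0.0000) + 7.2 * (-0.6428, 0.7660) = (0.0000 + -4.6281, 0.0000 + 5.5155) = (-4.6281, 5.5155)
link 1: phi[1] = 130 + -10 = 120 deg
  cos(120 deg) = -0.5000, sin(120 deg) = 0.8660
  joint[2] = (-4.6281, 5.5155) + 2.8 * (-0.5000, 0.8660) = (-4.6281 + -1.4000, 5.5155 + 2.4249) = (-6.0281, 7.9404)
link 2: phi[2] = 130 + -10 + 80 = 200 deg
  cos(200 deg) = -0.9397, sin(200 deg) = -0.3420
  joint[3] = (-6.0281, 7.9404) + 6.6 * (-0.9397, -0.3420) = (-6.0281 + -6.2020, 7.9404 + -2.2573) = (-12.2300, 5.6831)
link 3: phi[3] = 130 + -10 + 80 + 25 = 225 deg
  cos(225 deg) = -0.7071, sin(225 deg) = -0.7071
  joint[4] = (-12.2300, 5.6831) + 11.3 * (-0.7071, -0.7071) = (-12.2300 + -7.9903, 5.6831 + -7.9903) = (-20.2203, -2.3072)
End effector: (-20.2203, -2.3072)

Answer: -20.2203 -2.3072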